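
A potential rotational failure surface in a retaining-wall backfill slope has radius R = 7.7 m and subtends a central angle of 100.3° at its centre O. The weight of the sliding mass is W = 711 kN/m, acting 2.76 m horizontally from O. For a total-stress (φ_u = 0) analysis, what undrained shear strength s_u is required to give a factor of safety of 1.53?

s_u = 28.9 kPa

FS = s_u·L_a·R / (W·d), so s_u = FS·W·d / (L_a·R).
Arc length L_a = R·θ = 7.7·(100.3°·π/180) = 7.7·1.7506 = 13.48 m
s_u = 1.53·711·2.76 / (13.48·7.7) = 3002.4 / 103.79 = 28.93 kPa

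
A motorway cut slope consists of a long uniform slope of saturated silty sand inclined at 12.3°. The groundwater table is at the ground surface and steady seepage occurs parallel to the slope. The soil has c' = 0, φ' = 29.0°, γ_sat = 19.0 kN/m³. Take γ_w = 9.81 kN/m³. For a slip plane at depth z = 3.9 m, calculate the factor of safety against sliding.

FS = 1.23

With seepage parallel to the slope and the water table at the surface, the effective normal stress on the slip plane uses the buoyant unit weight γ' = γ_sat − γ_w while the driving shear stress uses γ_sat:
FS = [c' + γ' z cos²β tanφ'] / [γ_sat z sinβ cosβ]
(For c' = 0 this reduces to FS = (γ'/γ_sat)·tanφ'/tanβ.)
γ' = 19.0 − 9.81 = 9.19 kN/m³
Numerator = 0.0 + 9.19·3.9·cos²12.3°·tan29.0° = 0.0 + 9.19·3.9·0.9546·0.5543 = 18.965 kPa
Denominator = 19.0·3.9·sin12.3°·cos12.3° = 19.0·3.9·0.2130·0.9770 = 15.423 kPa
FS = 18.965 / 15.423 = 1.230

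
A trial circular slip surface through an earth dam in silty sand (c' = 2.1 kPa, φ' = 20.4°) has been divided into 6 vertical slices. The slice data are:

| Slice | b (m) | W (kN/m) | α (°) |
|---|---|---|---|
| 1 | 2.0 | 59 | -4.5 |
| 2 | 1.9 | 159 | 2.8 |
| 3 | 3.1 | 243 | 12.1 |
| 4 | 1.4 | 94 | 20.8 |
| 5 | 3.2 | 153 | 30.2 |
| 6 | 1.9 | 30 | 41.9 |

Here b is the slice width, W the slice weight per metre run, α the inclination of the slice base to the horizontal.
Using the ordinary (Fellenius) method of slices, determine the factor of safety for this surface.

FS = 1.58

Ordinary method of slices: FS = Σ[c'·Δl_i + (W_i cosα_i)·tanφ'] / Σ W_i sinα_i, with Δl_i = b_i / cosα_i.
Slice 1: Δl = 2.0/cos(-4.5°) = 2.006 m; N'_1 = 59·cos(-4.5°) = 58.8; c'Δl = 4.21; W sinα = -4.6
Slice 2: Δl = 1.9/cos2.8° = 1.902 m; N'_2 = 159·cos2.8° = 158.8; c'Δl = 3.99; W sinα = 7.8
Slice 3: Δl = 3.1/cos12.1° = 3.170 m; N'_3 = 243·cos12.1° = 237.6; c'Δl = 6.66; W sinα = 50.9
Slice 4: Δl = 1.4/cos20.8° = 1.498 m; N'_4 = 94·cos20.8° = 87.9; c'Δl = 3.14; W sinα = 33.4
Slice 5: Δl = 3.2/cos30.2° = 3.703 m; N'_5 = 153·cos30.2° = 132.2; c'Δl = 7.78; W sinα = 77.0
Slice 6: Δl = 1.9/cos41.9° = 2.553 m; N'_6 = 30·cos41.9° = 22.3; c'Δl = 5.36; W sinα = 20.0
Σc'Δl = 31.1 kN/m; ΣN' = 697.7 kN/m; ΣW sinα = 184.5 kN/m
Resisting = 31.1 + 697.7·tan20.4° = 31.1 + 259.5 = 290.6 kN/m
FS = 290.6 / 184.5 = 1.576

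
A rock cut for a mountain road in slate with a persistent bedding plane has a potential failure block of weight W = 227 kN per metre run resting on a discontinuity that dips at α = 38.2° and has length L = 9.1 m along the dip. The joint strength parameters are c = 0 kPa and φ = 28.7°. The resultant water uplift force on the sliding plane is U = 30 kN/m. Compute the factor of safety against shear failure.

Resolving the block weight along and normal to the plane and applying the Mohr–Coulomb strength on the joint:
N' = W cosα − U = 227·cos38.2° − 30 = 148.4 kN/m
Driving force T = W sinα = 227·sin38.2° = 140.4 kN/m
Resisting force R = c·L + N'·tanφ = 0·9.1 + 148.4·tan28.7° = 0.0 + 81.2 = 81.2 kN/m
FS = R / T = 81.2 / 140.4 = 0.579

FS = 0.58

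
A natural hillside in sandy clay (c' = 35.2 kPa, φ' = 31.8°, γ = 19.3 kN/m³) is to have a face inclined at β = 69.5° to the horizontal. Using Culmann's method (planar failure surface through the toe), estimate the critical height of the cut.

Culmann's analysis gives the critical failure plane at α_cr = (β + φ')/2 = (69.5 + 31.8)/2 = 50.6°, and the critical height
H_c = (4c'/γ) · sinβ cosφ' / [1 − cos(β − φ')]
    = (4·35.2/19.3) · sin69.5°·cos31.8° / [1 − cos(37.7°)]
    = 7.295 · 0.9367·0.8499 / [1 − 0.7912]
    = 7.295 · 0.7961 / 0.2088
    = 27.82 m

H_c = 27.82 m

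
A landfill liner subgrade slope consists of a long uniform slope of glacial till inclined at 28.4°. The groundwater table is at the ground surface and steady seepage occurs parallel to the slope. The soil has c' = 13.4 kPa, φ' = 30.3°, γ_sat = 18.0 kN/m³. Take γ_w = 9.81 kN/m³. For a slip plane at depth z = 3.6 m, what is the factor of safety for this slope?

FS = 0.99

With seepage parallel to the slope and the water table at the surface, the effective normal stress on the slip plane uses the buoyant unit weight γ' = γ_sat − γ_w while the driving shear stress uses γ_sat:
FS = [c' + γ' z cos²β tanφ'] / [γ_sat z sinβ cosβ]
γ' = 18.0 − 9.81 = 8.19 kN/m³
Numerator = 13.4 + 8.19·3.6·cos²28.4°·tan30.3° = 13.4 + 8.19·3.6·0.7738·0.5844 = 26.732 kPa
Denominator = 18.0·3.6·sin28.4°·cos28.4° = 18.0·3.6·0.4756·0.8796 = 27.111 kPa
FS = 26.732 / 27.111 = 0.986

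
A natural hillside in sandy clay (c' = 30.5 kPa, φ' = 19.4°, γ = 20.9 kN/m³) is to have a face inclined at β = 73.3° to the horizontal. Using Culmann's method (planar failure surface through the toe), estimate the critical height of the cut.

Culmann's analysis gives the critical failure plane at α_cr = (β + φ')/2 = (73.3 + 19.4)/2 = 46.3°, and the critical height
H_c = (4c'/γ) · sinβ cosφ' / [1 − cos(β − φ')]
    = (4·30.5/20.9) · sin73.3°·cos19.4° / [1 − cos(53.9°)]
    = 5.837 · 0.9578·0.9432 / [1 − 0.5892]
    = 5.837 · 0.9034 / 0.4108
    = 12.84 m

H_c = 12.84 m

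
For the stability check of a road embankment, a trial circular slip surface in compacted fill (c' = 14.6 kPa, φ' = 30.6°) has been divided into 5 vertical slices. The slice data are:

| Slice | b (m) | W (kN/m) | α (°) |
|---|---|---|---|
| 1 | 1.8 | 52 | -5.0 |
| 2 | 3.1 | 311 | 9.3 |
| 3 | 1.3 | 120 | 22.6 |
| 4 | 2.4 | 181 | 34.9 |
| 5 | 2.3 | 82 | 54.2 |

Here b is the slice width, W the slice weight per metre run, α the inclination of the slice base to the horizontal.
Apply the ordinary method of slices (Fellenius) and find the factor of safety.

FS = 2.24

Ordinary method of slices: FS = Σ[c'·Δl_i + (W_i cosα_i)·tanφ'] / Σ W_i sinα_i, with Δl_i = b_i / cosα_i.
Slice 1: Δl = 1.8/cos(-5.0°) = 1.807 m; N'_1 = 52·cos(-5.0°) = 51.8; c'Δl = 26.38; W sinα = -4.5
Slice 2: Δl = 3.1/cos9.3° = 3.141 m; N'_2 = 311·cos9.3° = 306.9; c'Δl = 45.86; W sinα = 50.3
Slice 3: Δl = 1.3/cos22.6° = 1.408 m; N'_3 = 120·cos22.6° = 110.8; c'Δl = 20.56; W sinα = 46.1
Slice 4: Δl = 2.4/cos34.9° = 2.926 m; N'_4 = 181·cos34.9° = 148.4; c'Δl = 42.72; W sinα = 103.6
Slice 5: Δl = 2.3/cos54.2° = 3.932 m; N'_5 = 82·cos54.2° = 48.0; c'Δl = 57.41; W sinα = 66.5
Σc'Δl = 192.9 kN/m; ΣN' = 665.9 kN/m; ΣW sinα = 261.9 kN/m
Resisting = 192.9 + 665.9·tan30.6° = 192.9 + 393.8 = 586.8 kN/m
FS = 586.8 / 261.9 = 2.240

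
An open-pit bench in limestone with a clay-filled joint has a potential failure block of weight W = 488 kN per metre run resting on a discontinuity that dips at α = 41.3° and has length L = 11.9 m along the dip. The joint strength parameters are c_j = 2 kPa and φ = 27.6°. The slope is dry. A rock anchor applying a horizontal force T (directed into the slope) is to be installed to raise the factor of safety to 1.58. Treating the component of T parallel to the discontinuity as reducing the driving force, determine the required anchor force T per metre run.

Resolving forces along and normal to the sliding plane, with the horizontal anchor force T adding T·sinα to the effective normal force and T·cosα acting up the plane against the driving force:
FS = [c_jL + (W cosα + T sinα) tanφ] / [W sinα − T cosα]
Without the anchor: N' = 366.6 kN/m, driving T_d = 322.1 kN/m, resisting R = 2·11.9 + 366.6·tan27.6° = 215.5 kN/m, FS = 0.67.
Setting FS = 1.58 and solving for T:
1.58·(322.1 − T cos41.3°) = 215.5 + T sin41.3°·tan27.6°
T·(sin41.3°·tan27.6° + 1.58·cos41.3°) = 1.58·322.1 − 215.5
T·(0.6600·0.5228 + 1.58·0.7513) = 508.9 − 215.5 = 293.4
T·1.5320 = 293.4
T = 191.5 kN/m

T = 192 kN/m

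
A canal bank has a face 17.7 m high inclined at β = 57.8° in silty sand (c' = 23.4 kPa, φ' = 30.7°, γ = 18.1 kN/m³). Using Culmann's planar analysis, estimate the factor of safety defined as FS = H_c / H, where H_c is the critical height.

FS = 1.94

H_c = (4c'/γ) · sinβ cosφ' / [1 − cos(β − φ')]
    = (4·23.4/18.1) · sin57.8°·cos30.7° / [1 − cos27.1°]
    = 5.171 · 0.7276 / 0.1098 = 34.27 m
FS = H_c / H = 34.27 / 17.7 = 1.936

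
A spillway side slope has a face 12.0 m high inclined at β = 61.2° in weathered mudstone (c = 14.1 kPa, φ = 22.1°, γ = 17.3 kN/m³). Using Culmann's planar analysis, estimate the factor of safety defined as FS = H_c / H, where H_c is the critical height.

H_c = (4c/γ) · sinβ cosφ / [1 − cos(β − φ)]
    = (4·14.1/17.3) · sin61.2°·cos22.1° / [1 − cos39.1°]
    = 3.260 · 0.8119 / 0.2240 = 11.82 m
FS = H_c / H = 11.82 / 12.0 = 0.985

FS = 0.98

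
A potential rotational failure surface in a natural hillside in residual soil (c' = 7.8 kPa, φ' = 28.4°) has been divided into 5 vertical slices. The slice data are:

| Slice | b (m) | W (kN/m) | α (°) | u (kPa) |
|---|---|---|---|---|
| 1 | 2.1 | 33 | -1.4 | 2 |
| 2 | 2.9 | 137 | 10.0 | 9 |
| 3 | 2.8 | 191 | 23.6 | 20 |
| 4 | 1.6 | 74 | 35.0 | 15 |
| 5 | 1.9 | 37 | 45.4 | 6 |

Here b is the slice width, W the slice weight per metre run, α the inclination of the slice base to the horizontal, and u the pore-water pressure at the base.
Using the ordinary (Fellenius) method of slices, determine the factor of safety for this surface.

FS = 1.53

Ordinary method of slices: FS = Σ[c'·Δl_i + (W_i cosα_i − u_i·Δl_i)·tanφ'] / Σ W_i sinα_i, with Δl_i = b_i / cosα_i.
Slice 1: Δl = 2.1/cos(-1.4°) = 2.101 m; N'_1 = 33·cos(-1.4°) − 2·2.101 = 28.8; c'Δl = 16.38; W sinα = -0.8
Slice 2: Δl = 2.9/cos10.0° = 2.945 m; N'_2 = 137·cos10.0° − 9·2.945 = 108.4; c'Δl = 22.97; W sinα = 23.8
Slice 3: Δl = 2.8/cos23.6° = 3.056 m; N'_3 = 191·cos23.6° − 20·3.056 = 113.9; c'Δl = 23.83; W sinα = 76.5
Slice 4: Δl = 1.6/cos35.0° = 1.953 m; N'_4 = 74·cos35.0° − 15·1.953 = 31.3; c'Δl = 15.24; W sinα = 42.4
Slice 5: Δl = 1.9/cos45.4° = 2.706 m; N'_5 = 37·cos45.4° − 6·2.706 = 9.7; c'Δl = 21.11; W sinα = 26.3
Σc'Δl = 99.5 kN/m; ΣN' = 292.2 kN/m; ΣW sinα = 168.2 kN/m
Resisting = 99.5 + 292.2·tan28.4° = 99.5 + 158.0 = 257.5 kN/m
FS = 257.5 / 168.2 = 1.531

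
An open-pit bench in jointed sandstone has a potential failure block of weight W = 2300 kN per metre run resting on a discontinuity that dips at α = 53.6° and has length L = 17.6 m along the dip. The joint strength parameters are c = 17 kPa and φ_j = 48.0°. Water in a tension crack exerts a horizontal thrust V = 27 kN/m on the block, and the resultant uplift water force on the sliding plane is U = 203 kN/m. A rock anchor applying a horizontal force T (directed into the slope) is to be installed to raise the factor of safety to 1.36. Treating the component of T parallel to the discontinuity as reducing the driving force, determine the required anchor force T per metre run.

Resolving forces along and normal to the sliding plane, with the horizontal anchor force T adding T·sinα to the effective normal force and T·cosα acting up the plane against the driving force:
FS = [cL + (W cosα − U − V sinα + T sinα) tanφ_j] / [W sinα + V cosα − T cosα]
Without the anchor: N' = 1140.1 kN/m, driving T_d = 1867.3 kN/m, resisting R = 17·17.6 + 1140.1·tan48.0° = 1565.4 kN/m, FS = 0.84.
Setting FS = 1.36 and solving for T:
1.36·(1867.3 − T cos53.6°) = 1565.4 + T sin53.6°·tan48.0°
T·(sin53.6°·tan48.0° + 1.36·cos53.6°) = 1.36·1867.3 − 1565.4
T·(0.8049·1.1106 + 1.36·0.5934) = 2539.5 − 1565.4 = 974.1
T·1.7010 = 974.1
T = 572.6 kN/m

T = 573 kN/m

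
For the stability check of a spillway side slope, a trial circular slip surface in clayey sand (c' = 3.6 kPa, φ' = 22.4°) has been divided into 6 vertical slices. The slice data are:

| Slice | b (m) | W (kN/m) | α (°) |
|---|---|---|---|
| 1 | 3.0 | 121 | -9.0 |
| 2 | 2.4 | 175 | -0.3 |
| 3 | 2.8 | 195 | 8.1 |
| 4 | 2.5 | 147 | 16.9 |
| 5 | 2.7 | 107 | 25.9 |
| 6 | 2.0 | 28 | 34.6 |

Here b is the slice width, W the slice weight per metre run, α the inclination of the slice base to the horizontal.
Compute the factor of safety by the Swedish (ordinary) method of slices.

Ordinary method of slices: FS = Σ[c'·Δl_i + (W_i cosα_i)·tanφ'] / Σ W_i sinα_i, with Δl_i = b_i / cosα_i.
Slice 1: Δl = 3.0/cos(-9.0°) = 3.037 m; N'_1 = 121·cos(-9.0°) = 119.5; c'Δl = 10.93; W sinα = -18.9
Slice 2: Δl = 2.4/cos(-0.3°) = 2.400 m; N'_2 = 175·cos(-0.3°) = 175.0; c'Δl = 8.64; W sinα = -0.9
Slice 3: Δl = 2.8/cos8.1° = 2.828 m; N'_3 = 195·cos8.1° = 193.1; c'Δl = 10.18; W sinα = 27.5
Slice 4: Δl = 2.5/cos16.9° = 2.613 m; N'_4 = 147·cos16.9° = 140.7; c'Δl = 9.41; W sinα = 42.7
Slice 5: Δl = 2.7/cos25.9° = 3.001 m; N'_5 = 107·cos25.9° = 96.3; c'Δl = 10.81; W sinα = 46.7
Slice 6: Δl = 2.0/cos34.6° = 2.430 m; N'_6 = 28·cos34.6° = 23.0; c'Δl = 8.75; W sinα = 15.9
Σc'Δl = 58.7 kN/m; ΣN' = 747.5 kN/m; ΣW sinα = 113.0 kN/m
Resisting = 58.7 + 747.5·tan22.4° = 58.7 + 308.1 = 366.8 kN/m
FS = 366.8 / 113.0 = 3.246

FS = 3.25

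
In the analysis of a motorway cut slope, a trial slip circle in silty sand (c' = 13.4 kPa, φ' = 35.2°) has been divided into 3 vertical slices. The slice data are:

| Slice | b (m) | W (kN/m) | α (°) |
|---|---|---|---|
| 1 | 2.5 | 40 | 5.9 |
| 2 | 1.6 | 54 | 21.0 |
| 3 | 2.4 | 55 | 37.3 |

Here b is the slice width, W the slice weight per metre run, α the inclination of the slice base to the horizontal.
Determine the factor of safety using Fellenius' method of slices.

Ordinary method of slices: FS = Σ[c'·Δl_i + (W_i cosα_i)·tanφ'] / Σ W_i sinα_i, with Δl_i = b_i / cosα_i.
Slice 1: Δl = 2.5/cos5.9° = 2.513 m; N'_1 = 40·cos5.9° = 39.8; c'Δl = 33.68; W sinα = 4.1
Slice 2: Δl = 1.6/cos21.0° = 1.714 m; N'_2 = 54·cos21.0° = 50.4; c'Δl = 22.97; W sinα = 19.4
Slice 3: Δl = 2.4/cos37.3° = 3.017 m; N'_3 = 55·cos37.3° = 43.8; c'Δl = 40.43; W sinα = 33.3
Σc'Δl = 97.1 kN/m; ΣN' = 134.0 kN/m; ΣW sinα = 56.8 kN/m
Resisting = 97.1 + 134.0·tan35.2° = 97.1 + 94.5 = 191.6 kN/m
FS = 191.6 / 56.8 = 3.373

FS = 3.37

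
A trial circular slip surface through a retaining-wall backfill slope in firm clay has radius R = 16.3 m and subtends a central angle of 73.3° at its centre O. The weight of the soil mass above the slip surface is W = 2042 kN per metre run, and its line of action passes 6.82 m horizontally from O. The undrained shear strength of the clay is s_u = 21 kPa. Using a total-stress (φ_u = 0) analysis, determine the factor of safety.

Taking moments about the centre O, the resisting moment is provided by the undrained shear strength acting along the arc:
Arc length L_a = R·θ = 16.3·(73.3°·π/180) = 16.3·1.2793 = 20.85 m
M_R = s_u·L_a·R = 21·20.85·16.3 = 7138.0 kN·m/m
M_D = W·d = 2042·6.82 = 13926.4 kN·m/m
FS = M_R / M_D = 7138.0 / 13926.4 = 0.513

FS = 0.51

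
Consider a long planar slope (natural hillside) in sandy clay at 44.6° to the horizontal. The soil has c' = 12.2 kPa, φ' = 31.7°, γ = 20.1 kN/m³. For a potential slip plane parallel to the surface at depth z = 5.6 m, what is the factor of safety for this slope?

For an infinite slope with a slip plane parallel to the surface (no pore pressure): FS = [c' + γz cos²β tanφ'] / [γz sinβ cosβ].
γz = 20.1·5.6 = 112.56 kN/m²
Numerator = 12.2 + 112.56·cos²44.6°·tan31.7° = 12.2 + 112.56·0.5070·0.6176 = 47.445 kPa
Denominator = 112.56·sin44.6°·cos44.6° = 112.56·0.7022·0.7120 = 56.275 kPa
FS = 47.445 / 56.275 = 0.843

FS = 0.84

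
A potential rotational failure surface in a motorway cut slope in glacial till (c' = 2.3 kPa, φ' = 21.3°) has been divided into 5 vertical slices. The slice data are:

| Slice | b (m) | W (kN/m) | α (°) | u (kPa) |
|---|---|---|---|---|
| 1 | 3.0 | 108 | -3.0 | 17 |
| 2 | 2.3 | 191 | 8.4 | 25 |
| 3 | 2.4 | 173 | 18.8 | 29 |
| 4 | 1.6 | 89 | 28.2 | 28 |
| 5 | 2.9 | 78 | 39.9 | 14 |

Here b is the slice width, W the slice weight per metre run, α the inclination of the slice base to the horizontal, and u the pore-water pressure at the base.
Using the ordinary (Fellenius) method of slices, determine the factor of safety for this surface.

FS = 0.90

Ordinary method of slices: FS = Σ[c'·Δl_i + (W_i cosα_i − u_i·Δl_i)·tanφ'] / Σ W_i sinα_i, with Δl_i = b_i / cosα_i.
Slice 1: Δl = 3.0/cos(-3.0°) = 3.004 m; N'_1 = 108·cos(-3.0°) − 17·3.004 = 56.8; c'Δl = 6.91; W sinα = -5.7
Slice 2: Δl = 2.3/cos8.4° = 2.325 m; N'_2 = 191·cos8.4° − 25·2.325 = 130.8; c'Δl = 5.35; W sinα = 27.9
Slice 3: Δl = 2.4/cos18.8° = 2.535 m; N'_3 = 173·cos18.8° − 29·2.535 = 90.2; c'Δl = 5.83; W sinα = 55.8
Slice 4: Δl = 1.6/cos28.2° = 1.815 m; N'_4 = 89·cos28.2° − 28·1.815 = 27.6; c'Δl = 4.18; W sinα = 42.1
Slice 5: Δl = 2.9/cos39.9° = 3.780 m; N'_5 = 78·cos39.9° − 14·3.780 = 6.9; c'Δl = 8.69; W sinα = 50.0
Σc'Δl = 31.0 kN/m; ΣN' = 312.4 kN/m; ΣW sinα = 170.1 kN/m
Resisting = 31.0 + 312.4·tan21.3° = 31.0 + 121.8 = 152.7 kN/m
FS = 152.7 / 170.1 = 0.898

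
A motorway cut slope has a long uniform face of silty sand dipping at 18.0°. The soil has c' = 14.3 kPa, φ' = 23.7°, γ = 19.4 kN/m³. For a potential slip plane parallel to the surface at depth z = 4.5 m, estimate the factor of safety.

For an infinite slope with a slip plane parallel to the surface (no pore pressure): FS = [c' + γz cos²β tanφ'] / [γz sinβ cosβ].
γz = 19.4·4.5 = 87.30 kN/m²
Numerator = 14.3 + 87.30·cos²18.0°·tan23.7° = 14.3 + 87.30·0.9045·0.4390 = 48.963 kPa
Denominator = 87.30·sin18.0°·cos18.0° = 87.30·0.3090·0.9511 = 25.657 kPa
FS = 48.963 / 25.657 = 1.908

FS = 1.91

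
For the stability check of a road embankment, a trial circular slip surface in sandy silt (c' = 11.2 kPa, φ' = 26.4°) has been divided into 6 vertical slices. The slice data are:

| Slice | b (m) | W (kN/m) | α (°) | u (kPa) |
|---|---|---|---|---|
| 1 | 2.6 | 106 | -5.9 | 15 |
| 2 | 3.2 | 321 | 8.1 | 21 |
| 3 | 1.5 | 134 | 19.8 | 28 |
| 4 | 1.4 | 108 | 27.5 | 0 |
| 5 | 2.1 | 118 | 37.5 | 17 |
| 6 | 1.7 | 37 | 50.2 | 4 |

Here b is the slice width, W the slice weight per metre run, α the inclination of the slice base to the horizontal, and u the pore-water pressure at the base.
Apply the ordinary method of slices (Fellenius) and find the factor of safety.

Ordinary method of slices: FS = Σ[c'·Δl_i + (W_i cosα_i − u_i·Δl_i)·tanφ'] / Σ W_i sinα_i, with Δl_i = b_i / cosα_i.
Slice 1: Δl = 2.6/cos(-5.9°) = 2.614 m; N'_1 = 106·cos(-5.9°) − 15·2.614 = 66.2; c'Δl = 29.28; W sinα = -10.9
Slice 2: Δl = 3.2/cos8.1° = 3.232 m; N'_2 = 321·cos8.1° − 21·3.232 = 249.9; c'Δl = 36.20; W sinα = 45.2
Slice 3: Δl = 1.5/cos19.8° = 1.594 m; N'_3 = 134·cos19.8° − 28·1.594 = 81.4; c'Δl = 17.86; W sinα = 45.4
Slice 4: Δl = 1.4/cos27.5° = 1.578 m; N'_4 = 108·cos27.5° − 0·1.578 = 95.8; c'Δl = 17.68; W sinα = 49.9
Slice 5: Δl = 2.1/cos37.5° = 2.647 m; N'_5 = 118·cos37.5° − 17·2.647 = 48.6; c'Δl = 29.65; W sinα = 71.8
Slice 6: Δl = 1.7/cos50.2° = 2.656 m; N'_6 = 37·cos50.2° − 4·2.656 = 13.1; c'Δl = 29.74; W sinα = 28.4
Σc'Δl = 160.4 kN/m; ΣN' = 555.1 kN/m; ΣW sinα = 229.9 kN/m
Resisting = 160.4 + 555.1·tan26.4° = 160.4 + 275.5 = 435.9 kN/m
FS = 435.9 / 229.9 = 1.897

FS = 1.90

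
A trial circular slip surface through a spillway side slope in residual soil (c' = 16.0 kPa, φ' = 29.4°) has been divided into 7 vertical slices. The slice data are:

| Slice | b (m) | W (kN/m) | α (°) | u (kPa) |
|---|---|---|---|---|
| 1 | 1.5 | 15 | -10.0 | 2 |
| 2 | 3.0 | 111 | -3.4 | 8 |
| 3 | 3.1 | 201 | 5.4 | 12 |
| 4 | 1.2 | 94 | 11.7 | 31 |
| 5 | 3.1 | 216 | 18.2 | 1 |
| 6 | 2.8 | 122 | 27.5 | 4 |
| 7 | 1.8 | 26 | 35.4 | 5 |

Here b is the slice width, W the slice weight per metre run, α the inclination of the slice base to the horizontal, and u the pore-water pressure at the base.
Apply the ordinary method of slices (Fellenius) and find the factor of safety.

Ordinary method of slices: FS = Σ[c'·Δl_i + (W_i cosα_i − u_i·Δl_i)·tanφ'] / Σ W_i sinα_i, with Δl_i = b_i / cosα_i.
Slice 1: Δl = 1.5/cos(-10.0°) = 1.523 m; N'_1 = 15·cos(-10.0°) − 2·1.523 = 11.7; c'Δl = 24.37; W sinα = -2.6
Slice 2: Δl = 3.0/cos(-3.4°) = 3.005 m; N'_2 = 111·cos(-3.4°) − 8·3.005 = 86.8; c'Δl = 48.08; W sinα = -6.6
Slice 3: Δl = 3.1/cos5.4° = 3.114 m; N'_3 = 201·cos5.4° − 12·3.114 = 162.7; c'Δl = 49.82; W sinα = 18.9
Slice 4: Δl = 1.2/cos11.7° = 1.225 m; N'_4 = 94·cos11.7° − 31·1.225 = 54.1; c'Δl = 19.61; W sinα = 19.1
Slice 5: Δl = 3.1/cos18.2° = 3.263 m; N'_5 = 216·cos18.2° − 1·3.263 = 201.9; c'Δl = 52.21; W sinα = 67.5
Slice 6: Δl = 2.8/cos27.5° = 3.157 m; N'_6 = 122·cos27.5° − 4·3.157 = 95.6; c'Δl = 50.51; W sinα = 56.3
Slice 7: Δl = 1.8/cos35.4° = 2.208 m; N'_7 = 26·cos35.4° − 5·2.208 = 10.2; c'Δl = 35.33; W sinα = 15.1
Σc'Δl = 279.9 kN/m; ΣN' = 623.0 kN/m; ΣW sinα = 167.6 kN/m
Resisting = 279.9 + 623.0·tan29.4° = 279.9 + 351.0 = 631.0 kN/m
FS = 631.0 / 167.6 = 3.764

FS = 3.76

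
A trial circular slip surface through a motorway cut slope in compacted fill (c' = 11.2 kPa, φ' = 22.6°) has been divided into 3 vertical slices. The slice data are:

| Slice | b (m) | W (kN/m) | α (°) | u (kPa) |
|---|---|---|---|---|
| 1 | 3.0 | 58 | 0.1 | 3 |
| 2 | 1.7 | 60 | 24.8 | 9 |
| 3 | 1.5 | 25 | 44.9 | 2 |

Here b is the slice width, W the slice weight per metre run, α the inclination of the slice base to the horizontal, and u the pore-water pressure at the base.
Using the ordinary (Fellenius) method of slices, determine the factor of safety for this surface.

Ordinary method of slices: FS = Σ[c'·Δl_i + (W_i cosα_i − u_i·Δl_i)·tanφ'] / Σ W_i sinα_i, with Δl_i = b_i / cosα_i.
Slice 1: Δl = 3.0/cos0.1° = 3.000 m; N'_1 = 58·cos0.1° − 3·3.000 = 49.0; c'Δl = 33.60; W sinα = 0.1
Slice 2: Δl = 1.7/cos24.8° = 1.873 m; N'_2 = 60·cos24.8° − 9·1.873 = 37.6; c'Δl = 20.97; W sinα = 25.2
Slice 3: Δl = 1.5/cos44.9° = 2.118 m; N'_3 = 25·cos44.9° − 2·2.118 = 13.5; c'Δl = 23.72; W sinα = 17.6
Σc'Δl = 78.3 kN/m; ΣN' = 100.1 kN/m; ΣW sinα = 42.9 kN/m
Resisting = 78.3 + 100.1·tan22.6° = 78.3 + 41.7 = 120.0 kN/m
FS = 120.0 / 42.9 = 2.795

FS = 2.80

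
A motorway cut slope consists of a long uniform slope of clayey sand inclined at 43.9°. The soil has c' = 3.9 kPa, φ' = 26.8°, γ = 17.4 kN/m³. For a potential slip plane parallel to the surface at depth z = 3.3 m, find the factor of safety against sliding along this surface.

For an infinite slope with a slip plane parallel to the surface (no pore pressure): FS = [c' + γz cos²β tanφ'] / [γz sinβ cosβ].
γz = 17.4·3.3 = 57.42 kN/m²
Numerator = 3.9 + 57.42·cos²43.9°·tan26.8° = 3.9 + 57.42·0.5192·0.5051 = 18.959 kPa
Denominator = 57.42·sin43.9°·cos43.9° = 57.42·0.6934·0.7206 = 28.689 kPa
FS = 18.959 / 28.689 = 0.661

FS = 0.66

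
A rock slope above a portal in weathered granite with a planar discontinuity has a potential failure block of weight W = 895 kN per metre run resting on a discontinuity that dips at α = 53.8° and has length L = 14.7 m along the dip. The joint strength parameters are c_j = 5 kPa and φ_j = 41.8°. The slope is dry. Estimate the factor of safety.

FS = 0.76

Resolving the block weight along and normal to the plane and applying the Mohr–Coulomb strength on the joint:
N' = W cosα = 895·cos53.8° = 528.6 kN/m
Driving force T = W sinα = 895·sin53.8° = 722.2 kN/m
Resisting force R = c_j·L + N'·tanφ_j = 5·14.7 + 528.6·tan41.8° = 73.5 + 472.6 = 546.1 kN/m
FS = R / T = 546.1 / 722.2 = 0.756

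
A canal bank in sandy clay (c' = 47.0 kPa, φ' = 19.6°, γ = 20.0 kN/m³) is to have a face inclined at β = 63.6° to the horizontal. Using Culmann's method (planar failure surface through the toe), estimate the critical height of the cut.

H_c = 28.26 m

Culmann's analysis gives the critical failure plane at α_cr = (β + φ')/2 = (63.6 + 19.6)/2 = 41.6°, and the critical height
H_c = (4c'/γ) · sinβ cosφ' / [1 − cos(β − φ')]
    = (4·47.0/20.0) · sin63.6°·cos19.6° / [1 − cos(44.0°)]
    = 9.400 · 0.8957·0.9421 / [1 − 0.7193]
    = 9.400 · 0.8438 / 0.2807
    = 28.26 m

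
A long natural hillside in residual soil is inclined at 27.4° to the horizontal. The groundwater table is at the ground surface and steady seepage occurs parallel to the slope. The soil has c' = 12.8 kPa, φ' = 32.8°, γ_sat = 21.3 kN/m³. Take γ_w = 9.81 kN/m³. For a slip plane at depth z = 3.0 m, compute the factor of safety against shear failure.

With seepage parallel to the slope and the water table at the surface, the effective normal stress on the slip plane uses the buoyant unit weight γ' = γ_sat − γ_w while the driving shear stress uses γ_sat:
FS = [c' + γ' z cos²β tanφ'] / [γ_sat z sinβ cosβ]
γ' = 21.3 − 9.81 = 11.49 kN/m³
Numerator = 12.8 + 11.49·3.0·cos²27.4°·tan32.8° = 12.8 + 11.49·3.0·0.7882·0.6445 = 30.310 kPa
Denominator = 21.3·3.0·sin27.4°·cos27.4° = 21.3·3.0·0.4602·0.8878 = 26.108 kPa
FS = 30.310 / 26.108 = 1.161

FS = 1.16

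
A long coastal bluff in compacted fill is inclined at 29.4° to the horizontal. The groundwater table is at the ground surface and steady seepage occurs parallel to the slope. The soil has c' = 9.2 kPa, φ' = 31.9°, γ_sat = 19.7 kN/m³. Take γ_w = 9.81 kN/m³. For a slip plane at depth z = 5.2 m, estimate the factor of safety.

With seepage parallel to the slope and the water table at the surface, the effective normal stress on the slip plane uses the buoyant unit weight γ' = γ_sat − γ_w while the driving shear stress uses γ_sat:
FS = [c' + γ' z cos²β tanφ'] / [γ_sat z sinβ cosβ]
γ' = 19.7 − 9.81 = 9.89 kN/m³
Numerator = 9.2 + 9.89·5.2·cos²29.4°·tan31.9° = 9.2 + 9.89·5.2·0.7590·0.6224 = 33.497 kPa
Denominator = 19.7·5.2·sin29.4°·cos29.4° = 19.7·5.2·0.4909·0.8712 = 43.812 kPa
FS = 33.497 / 43.812 = 0.765

FS = 0.76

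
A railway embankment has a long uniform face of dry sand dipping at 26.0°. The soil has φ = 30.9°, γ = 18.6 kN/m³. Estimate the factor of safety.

For a dry cohesionless infinite slope the factor of safety is FS = tanφ / tanβ.
FS = tan30.9° / tan26.0° = 0.5985 / 0.4877 = 1.227

FS = 1.23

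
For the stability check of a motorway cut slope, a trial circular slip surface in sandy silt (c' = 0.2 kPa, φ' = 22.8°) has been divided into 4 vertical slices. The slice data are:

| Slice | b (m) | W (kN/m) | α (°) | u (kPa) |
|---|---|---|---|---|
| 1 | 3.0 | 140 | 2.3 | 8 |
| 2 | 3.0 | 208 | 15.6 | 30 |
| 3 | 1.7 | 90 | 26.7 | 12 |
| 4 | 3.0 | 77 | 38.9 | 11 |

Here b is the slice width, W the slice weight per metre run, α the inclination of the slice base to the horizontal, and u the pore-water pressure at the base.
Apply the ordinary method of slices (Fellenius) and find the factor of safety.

Ordinary method of slices: FS = Σ[c'·Δl_i + (W_i cosα_i − u_i·Δl_i)·tanφ'] / Σ W_i sinα_i, with Δl_i = b_i / cosα_i.
Slice 1: Δl = 3.0/cos2.3° = 3.002 m; N'_1 = 140·cos2.3° − 8·3.002 = 115.9; c'Δl = 0.60; W sinα = 5.6
Slice 2: Δl = 3.0/cos15.6° = 3.115 m; N'_2 = 208·cos15.6° − 30·3.115 = 106.9; c'Δl = 0.62; W sinα = 55.9
Slice 3: Δl = 1.7/cos26.7° = 1.903 m; N'_3 = 90·cos26.7° − 12·1.903 = 57.6; c'Δl = 0.38; W sinα = 40.4
Slice 4: Δl = 3.0/cos38.9° = 3.855 m; N'_4 = 77·cos38.9° − 11·3.855 = 17.5; c'Δl = 0.77; W sinα = 48.4
Σc'Δl = 2.4 kN/m; ΣN' = 297.9 kN/m; ΣW sinα = 150.3 kN/m
Resisting = 2.4 + 297.9·tan22.8° = 2.4 + 125.2 = 127.6 kN/m
FS = 127.6 / 150.3 = 0.849

FS = 0.85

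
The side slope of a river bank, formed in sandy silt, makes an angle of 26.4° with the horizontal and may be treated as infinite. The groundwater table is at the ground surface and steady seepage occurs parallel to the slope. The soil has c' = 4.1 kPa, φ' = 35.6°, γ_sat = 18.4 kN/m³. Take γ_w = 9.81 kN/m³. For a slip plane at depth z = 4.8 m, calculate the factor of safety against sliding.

FS = 0.79

With seepage parallel to the slope and the water table at the surface, the effective normal stress on the slip plane uses the buoyant unit weight γ' = γ_sat − γ_w while the driving shear stress uses γ_sat:
FS = [c' + γ' z cos²β tanφ'] / [γ_sat z sinβ cosβ]
γ' = 18.4 − 9.81 = 8.59 kN/m³
Numerator = 4.1 + 8.59·4.8·cos²26.4°·tan35.6° = 4.1 + 8.59·4.8·0.8023·0.7159 = 27.783 kPa
Denominator = 18.4·4.8·sin26.4°·cos26.4° = 18.4·4.8·0.4446·0.8957 = 35.175 kPa
FS = 27.783 / 35.175 = 0.790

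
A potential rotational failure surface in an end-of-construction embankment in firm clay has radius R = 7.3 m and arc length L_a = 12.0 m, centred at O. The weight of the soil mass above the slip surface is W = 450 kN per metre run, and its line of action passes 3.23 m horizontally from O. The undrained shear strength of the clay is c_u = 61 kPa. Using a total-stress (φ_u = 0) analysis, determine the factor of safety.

FS = 3.68

Taking moments about the centre O, the resisting moment is provided by the undrained shear strength acting along the arc:
M_R = c_u·L_a·R = 61·12.00·7.3 = 5343.6 kN·m/m
M_D = W·d = 450·3.23 = 1453.5 kN·m/m
FS = M_R / M_D = 5343.6 / 1453.5 = 3.676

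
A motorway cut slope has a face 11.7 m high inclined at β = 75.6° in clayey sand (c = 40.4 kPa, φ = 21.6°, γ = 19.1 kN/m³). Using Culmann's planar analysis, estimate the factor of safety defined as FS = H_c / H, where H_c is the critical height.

H_c = (4c/γ) · sinβ cosφ / [1 − cos(β − φ)]
    = (4·40.4/19.1) · sin75.6°·cos21.6° / [1 − cos54.0°]
    = 8.461 · 0.9006 / 0.4122 = 18.48 m
FS = H_c / H = 18.48 / 11.7 = 1.580

FS = 1.58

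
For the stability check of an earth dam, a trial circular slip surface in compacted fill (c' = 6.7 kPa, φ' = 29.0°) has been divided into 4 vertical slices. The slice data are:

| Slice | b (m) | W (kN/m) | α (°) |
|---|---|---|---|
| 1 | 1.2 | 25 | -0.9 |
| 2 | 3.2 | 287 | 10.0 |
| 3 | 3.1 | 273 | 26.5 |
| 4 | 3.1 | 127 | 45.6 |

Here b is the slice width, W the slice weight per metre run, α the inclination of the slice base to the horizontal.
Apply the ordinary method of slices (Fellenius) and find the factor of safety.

Ordinary method of slices: FS = Σ[c'·Δl_i + (W_i cosα_i)·tanφ'] / Σ W_i sinα_i, with Δl_i = b_i / cosα_i.
Slice 1: Δl = 1.2/cos(-0.9°) = 1.200 m; N'_1 = 25·cos(-0.9°) = 25.0; c'Δl = 8.04; W sinα = -0.4
Slice 2: Δl = 3.2/cos10.0° = 3.249 m; N'_2 = 287·cos10.0° = 282.6; c'Δl = 21.77; W sinα = 49.8
Slice 3: Δl = 3.1/cos26.5° = 3.464 m; N'_3 = 273·cos26.5° = 244.3; c'Δl = 23.21; W sinα = 121.8
Slice 4: Δl = 3.1/cos45.6° = 4.431 m; N'_4 = 127·cos45.6° = 88.9; c'Δl = 29.69; W sinα = 90.7
Σc'Δl = 82.7 kN/m; ΣN' = 640.8 kN/m; ΣW sinα = 262.0 kN/m
Resisting = 82.7 + 640.8·tan29.0° = 82.7 + 355.2 = 437.9 kN/m
FS = 437.9 / 262.0 = 1.671

FS = 1.67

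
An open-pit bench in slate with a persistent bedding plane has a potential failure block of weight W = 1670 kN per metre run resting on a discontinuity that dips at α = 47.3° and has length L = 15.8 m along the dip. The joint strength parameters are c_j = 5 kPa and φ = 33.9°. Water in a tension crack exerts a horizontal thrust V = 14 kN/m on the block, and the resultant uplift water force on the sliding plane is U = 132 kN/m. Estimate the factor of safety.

Resolving the block weight along and normal to the plane and applying the Mohr–Coulomb strength on the joint:
N' = W cosα − U − V sinα = 1670·cos47.3° − 132 − 14·sin47.3° = 990.2 kN/m
Driving force T = W sinα + V cosα = 1670·sin47.3° + 14·cos47.3° = 1236.8 kN/m
Resisting force R = c_j·L + N'·tanφ = 5·15.8 + 990.2·tan33.9° = 79.0 + 665.4 = 744.4 kN/m
FS = R / T = 744.4 / 1236.8 = 0.602

FS = 0.60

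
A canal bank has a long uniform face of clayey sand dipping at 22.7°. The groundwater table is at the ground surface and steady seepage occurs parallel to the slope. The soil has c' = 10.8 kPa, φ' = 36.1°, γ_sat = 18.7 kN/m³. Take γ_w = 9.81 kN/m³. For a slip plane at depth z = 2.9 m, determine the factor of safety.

FS = 1.39

With seepage parallel to the slope and the water table at the surface, the effective normal stress on the slip plane uses the buoyant unit weight γ' = γ_sat − γ_w while the driving shear stress uses γ_sat:
FS = [c' + γ' z cos²β tanφ'] / [γ_sat z sinβ cosβ]
γ' = 18.7 − 9.81 = 8.89 kN/m³
Numerator = 10.8 + 8.89·2.9·cos²22.7°·tan36.1° = 10.8 + 8.89·2.9·0.8511·0.7292 = 26.800 kPa
Denominator = 18.7·2.9·sin22.7°·cos22.7° = 18.7·2.9·0.3859·0.9225 = 19.307 kPa
FS = 26.800 / 19.307 = 1.388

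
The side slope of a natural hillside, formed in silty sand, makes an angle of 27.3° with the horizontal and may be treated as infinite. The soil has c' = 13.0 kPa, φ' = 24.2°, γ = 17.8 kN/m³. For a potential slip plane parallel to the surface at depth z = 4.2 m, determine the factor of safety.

FS = 1.30

For an infinite slope with a slip plane parallel to the surface (no pore pressure): FS = [c' + γz cos²β tanφ'] / [γz sinβ cosβ].
γz = 17.8·4.2 = 74.76 kN/m²
Numerator = 13.0 + 74.76·cos²27.3°·tan24.2° = 13.0 + 74.76·0.7896·0.4494 = 39.531 kPa
Denominator = 74.76·sin27.3°·cos27.3° = 74.76·0.4586·0.8886 = 30.469 kPa
FS = 39.531 / 30.469 = 1.297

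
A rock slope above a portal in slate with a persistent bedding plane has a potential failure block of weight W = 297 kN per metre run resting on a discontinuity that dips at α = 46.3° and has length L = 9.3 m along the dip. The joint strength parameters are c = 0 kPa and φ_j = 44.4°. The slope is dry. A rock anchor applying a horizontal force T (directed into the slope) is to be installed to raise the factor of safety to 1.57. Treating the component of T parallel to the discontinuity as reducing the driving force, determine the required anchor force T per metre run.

Resolving forces along and normal to the sliding plane, with the horizontal anchor force T adding T·sinα to the effective normal force and T·cosα acting up the plane against the driving force:
FS = [cL + (W cosα + T sinα) tanφ_j] / [W sinα − T cosα]
Without the anchor: N' = 205.2 kN/m, driving T_d = 214.7 kN/m, resisting R = 0·9.3 + 205.2·tan44.4° = 200.9 kN/m, FS = 0.94.
Setting FS = 1.57 and solving for T:
1.57·(214.7 − T cos46.3°) = 200.9 + T sin46.3°·tan44.4°
T·(sin46.3°·tan44.4° + 1.57·cos46.3°) = 1.57·214.7 − 200.9
T·(0.7230·0.9793 + 1.57·0.6909) = 337.1 − 200.9 = 136.2
T·1.7927 = 136.2
T = 76.0 kN/m

T = 76 kN/m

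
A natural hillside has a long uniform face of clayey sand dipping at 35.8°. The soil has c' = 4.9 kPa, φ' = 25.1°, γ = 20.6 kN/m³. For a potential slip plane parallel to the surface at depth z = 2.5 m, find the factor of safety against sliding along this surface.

FS = 0.85

For an infinite slope with a slip plane parallel to the surface (no pore pressure): FS = [c' + γz cos²β tanφ'] / [γz sinβ cosβ].
γz = 20.6·2.5 = 51.50 kN/m²
Numerator = 4.9 + 51.50·cos²35.8°·tan25.1° = 4.9 + 51.50·0.6578·0.4684 = 20.770 kPa
Denominator = 51.50·sin35.8°·cos35.8° = 51.50·0.5850·0.8111 = 24.434 kPa
FS = 20.770 / 24.434 = 0.850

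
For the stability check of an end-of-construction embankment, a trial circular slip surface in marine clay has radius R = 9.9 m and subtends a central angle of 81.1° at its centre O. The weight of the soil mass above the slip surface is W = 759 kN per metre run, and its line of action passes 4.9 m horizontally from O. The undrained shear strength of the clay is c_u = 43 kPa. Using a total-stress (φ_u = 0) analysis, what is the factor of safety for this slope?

Taking moments about the centre O, the resisting moment is provided by the undrained shear strength acting along the arc:
Arc length L_a = R·θ = 9.9·(81.1°·π/180) = 9.9·1.4155 = 14.01 m
M_R = c_u·L_a·R = 43·14.01·9.9 = 5965.4 kN·m/m
M_D = W·d = 759·4.9 = 3719.1 kN·m/m
FS = M_R / M_D = 5965.4 / 3719.1 = 1.604

FS = 1.60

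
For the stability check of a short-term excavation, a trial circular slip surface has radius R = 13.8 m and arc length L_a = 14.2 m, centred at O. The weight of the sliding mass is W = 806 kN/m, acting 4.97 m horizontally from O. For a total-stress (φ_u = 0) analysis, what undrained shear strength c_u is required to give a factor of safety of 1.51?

FS = c_u·L_a·R / (W·d), so c_u = FS·W·d / (L_a·R).
c_u = 1.51·806·4.97 / (14.20·13.8) = 6048.8 / 195.96 = 30.87 kPa

c_u = 30.9 kPa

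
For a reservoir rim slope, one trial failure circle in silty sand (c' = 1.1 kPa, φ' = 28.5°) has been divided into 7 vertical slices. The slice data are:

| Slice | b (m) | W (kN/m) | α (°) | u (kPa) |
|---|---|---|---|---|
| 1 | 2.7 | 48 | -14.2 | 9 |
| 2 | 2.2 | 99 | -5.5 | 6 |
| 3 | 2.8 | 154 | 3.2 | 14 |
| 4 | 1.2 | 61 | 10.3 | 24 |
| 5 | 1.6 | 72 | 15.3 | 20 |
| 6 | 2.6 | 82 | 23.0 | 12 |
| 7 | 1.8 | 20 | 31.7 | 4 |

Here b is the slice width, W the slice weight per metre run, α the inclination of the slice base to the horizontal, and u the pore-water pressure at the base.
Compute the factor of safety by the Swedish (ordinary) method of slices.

Ordinary method of slices: FS = Σ[c'·Δl_i + (W_i cosα_i − u_i·Δl_i)·tanφ'] / Σ W_i sinα_i, with Δl_i = b_i / cosα_i.
Slice 1: Δl = 2.7/cos(-14.2°) = 2.785 m; N'_1 = 48·cos(-14.2°) − 9·2.785 = 21.5; c'Δl = 3.06; W sinα = -11.8
Slice 2: Δl = 2.2/cos(-5.5°) = 2.210 m; N'_2 = 99·cos(-5.5°) − 6·2.210 = 85.3; c'Δl = 2.43; W sinα = -9.5
Slice 3: Δl = 2.8/cos3.2° = 2.804 m; N'_3 = 154·cos3.2° − 14·2.804 = 114.5; c'Δl = 3.08; W sinα = 8.6
Slice 4: Δl = 1.2/cos10.3° = 1.220 m; N'_4 = 61·cos10.3° − 24·1.220 = 30.7; c'Δl = 1.34; W sinα = 10.9
Slice 5: Δl = 1.6/cos15.3° = 1.659 m; N'_5 = 72·cos15.3° − 20·1.659 = 36.3; c'Δl = 1.82; W sinα = 19.0
Slice 6: Δl = 2.6/cos23.0° = 2.825 m; N'_6 = 82·cos23.0° − 12·2.825 = 41.6; c'Δl = 3.11; W sinα = 32.0
Slice 7: Δl = 1.8/cos31.7° = 2.116 m; N'_7 = 20·cos31.7° − 4·2.116 = 8.6; c'Δl = 2.33; W sinα = 10.5
Σc'Δl = 17.2 kN/m; ΣN' = 338.4 kN/m; ΣW sinα = 59.8 kN/m
Resisting = 17.2 + 338.4·tan28.5° = 17.2 + 183.7 = 200.9 kN/m
FS = 200.9 / 59.8 = 3.361

FS = 3.36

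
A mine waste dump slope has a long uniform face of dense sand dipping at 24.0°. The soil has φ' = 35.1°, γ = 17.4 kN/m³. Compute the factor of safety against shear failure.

FS = 1.58

For a dry cohesionless infinite slope the factor of safety is FS = tanφ' / tanβ.
FS = tan35.1° / tan24.0° = 0.7028 / 0.4452 = 1.579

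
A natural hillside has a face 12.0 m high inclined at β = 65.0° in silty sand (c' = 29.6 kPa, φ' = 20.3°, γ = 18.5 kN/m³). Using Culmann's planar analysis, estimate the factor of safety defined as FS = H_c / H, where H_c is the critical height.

FS = 1.57

H_c = (4c'/γ) · sinβ cosφ' / [1 − cos(β − φ')]
    = (4·29.6/18.5) · sin65.0°·cos20.3° / [1 − cos44.7°]
    = 6.400 · 0.8500 / 0.2892 = 18.81 m
FS = H_c / H = 18.81 / 12.0 = 1.568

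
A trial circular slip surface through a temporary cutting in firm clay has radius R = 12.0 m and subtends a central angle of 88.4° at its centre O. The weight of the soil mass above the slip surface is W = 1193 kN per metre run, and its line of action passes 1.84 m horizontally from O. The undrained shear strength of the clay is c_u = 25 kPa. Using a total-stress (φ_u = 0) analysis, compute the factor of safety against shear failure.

FS = 2.53

Taking moments about the centre O, the resisting moment is provided by the undrained shear strength acting along the arc:
Arc length L_a = R·θ = 12.0·(88.4°·π/180) = 12.0·1.5429 = 18.51 m
M_R = c_u·L_a·R = 25·18.51·12.0 = 5554.3 kN·m/m
M_D = W·d = 1193·1.84 = 2195.1 kN·m/m
FS = M_R / M_D = 5554.3 / 2195.1 = 2.530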